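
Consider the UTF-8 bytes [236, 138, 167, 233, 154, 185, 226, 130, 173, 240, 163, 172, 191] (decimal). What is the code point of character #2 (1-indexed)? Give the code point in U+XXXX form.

U+96B9

Offset 0: leading byte 0xEC = 11101100 → 3-byte char #1 = EC 8A A7.
Offset 3: leading byte 0xE9 = 11101001 → 3-byte char #2 = E9 9A B9.
Leading byte 0xE9 = 11101001 matches 1110xxxx → 3-byte sequence.
Byte 1: 0xE9 = 11101001, payload 1001 (4 bits).
Byte 2: 0x9A = 10011010 (10xxxxxx ✓), payload 011010.
Byte 3: 0xB9 = 10111001 (10xxxxxx ✓), payload 111001.
Concatenate: 1001011010111001 = 0x96B9 (16 bits → U+96B9).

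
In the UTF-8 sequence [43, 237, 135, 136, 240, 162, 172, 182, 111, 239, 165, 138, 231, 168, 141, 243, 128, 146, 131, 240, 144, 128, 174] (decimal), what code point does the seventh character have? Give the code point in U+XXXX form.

U+C0483

Offset 0: leading byte 0x2B = 00101011 → 1-byte char #1 = 2B.
Offset 1: leading byte 0xED = 11101101 → 3-byte char #2 = ED 87 88.
Offset 4: leading byte 0xF0 = 11110000 → 4-byte char #3 = F0 A2 AC B6.
Offset 8: leading byte 0x6F = 01101111 → 1-byte char #4 = 6F.
Offset 9: leading byte 0xEF = 11101111 → 3-byte char #5 = EF A5 8A.
Offset 12: leading byte 0xE7 = 11100111 → 3-byte char #6 = E7 A8 8D.
Offset 15: leading byte 0xF3 = 11110011 → 4-byte char #7 = F3 80 92 83.
Leading byte 0xF3 = 11110011 matches 11110xxx → 4-byte sequence.
Byte 1: 0xF3 = 11110011, payload 011 (3 bits).
Byte 2: 0x80 = 10000000 (10xxxxxx ✓), payload 000000.
Byte 3: 0x92 = 10010010 (10xxxxxx ✓), payload 010010.
Byte 4: 0x83 = 10000011 (10xxxxxx ✓), payload 000011.
Concatenate: 011000000010010000011 = 0xC0483 (21 bits → U+C0483).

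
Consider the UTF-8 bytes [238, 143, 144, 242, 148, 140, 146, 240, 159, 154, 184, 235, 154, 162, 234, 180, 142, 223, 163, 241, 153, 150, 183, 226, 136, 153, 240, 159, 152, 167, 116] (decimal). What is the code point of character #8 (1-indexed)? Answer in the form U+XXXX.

U+2219

Offset 0: leading byte 0xEE = 11101110 → 3-byte char #1 = EE 8F 90.
Offset 3: leading byte 0xF2 = 11110010 → 4-byte char #2 = F2 94 8C 92.
Offset 7: leading byte 0xF0 = 11110000 → 4-byte char #3 = F0 9F 9A B8.
Offset 11: leading byte 0xEB = 11101011 → 3-byte char #4 = EB 9A A2.
Offset 14: leading byte 0xEA = 11101010 → 3-byte char #5 = EA B4 8E.
Offset 17: leading byte 0xDF = 11011111 → 2-byte char #6 = DF A3.
Offset 19: leading byte 0xF1 = 11110001 → 4-byte char #7 = F1 99 96 B7.
Offset 23: leading byte 0xE2 = 11100010 → 3-byte char #8 = E2 88 99.
Leading byte 0xE2 = 11100010 matches 1110xxxx → 3-byte sequence.
Byte 1: 0xE2 = 11100010, payload 0010 (4 bits).
Byte 2: 0x88 = 10001000 (10xxxxxx ✓), payload 001000.
Byte 3: 0x99 = 10011001 (10xxxxxx ✓), payload 011001.
Concatenate: 0010001000011001 = 0x2219 (16 bits → U+2219).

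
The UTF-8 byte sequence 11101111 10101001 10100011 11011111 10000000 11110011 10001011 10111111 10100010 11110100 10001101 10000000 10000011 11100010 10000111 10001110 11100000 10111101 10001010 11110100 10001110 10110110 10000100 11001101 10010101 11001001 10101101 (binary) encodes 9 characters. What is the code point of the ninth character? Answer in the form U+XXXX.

U+026D

Offset 0: leading byte 0xEF = 11101111 → 3-byte char #1 = EF A9 A3.
Offset 3: leading byte 0xDF = 11011111 → 2-byte char #2 = DF 80.
Offset 5: leading byte 0xF3 = 11110011 → 4-byte char #3 = F3 8B BF A2.
Offset 9: leading byte 0xF4 = 11110100 → 4-byte char #4 = F4 8D 80 83.
Offset 13: leading byte 0xE2 = 11100010 → 3-byte char #5 = E2 87 8E.
Offset 16: leading byte 0xE0 = 11100000 → 3-byte char #6 = E0 BD 8A.
Offset 19: leading byte 0xF4 = 11110100 → 4-byte char #7 = F4 8E B6 84.
Offset 23: leading byte 0xCD = 11001101 → 2-byte char #8 = CD 95.
Offset 25: leading byte 0xC9 = 11001001 → 2-byte char #9 = C9 AD.
Leading byte 0xC9 = 11001001 matches 110xxxxx → 2-byte sequence.
Byte 1: 0xC9 = 11001001, payload 01001 (5 bits).
Byte 2: 0xAD = 10101101 (10xxxxxx ✓), payload 101101.
Concatenate: 01001101101 = 0x26D (11 bits → U+026D).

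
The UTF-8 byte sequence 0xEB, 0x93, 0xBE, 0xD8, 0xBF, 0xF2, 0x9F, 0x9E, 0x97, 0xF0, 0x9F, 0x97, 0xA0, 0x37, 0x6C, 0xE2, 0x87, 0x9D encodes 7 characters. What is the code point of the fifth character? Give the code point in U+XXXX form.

Offset 0: leading byte 0xEB = 11101011 → 3-byte char #1 = EB 93 BE.
Offset 3: leading byte 0xD8 = 11011000 → 2-byte char #2 = D8 BF.
Offset 5: leading byte 0xF2 = 11110010 → 4-byte char #3 = F2 9F 9E 97.
Offset 9: leading byte 0xF0 = 11110000 → 4-byte char #4 = F0 9F 97 A0.
Offset 13: leading byte 0x37 = 00110111 → 1-byte char #5 = 37.
Leading byte 0x37 = 00110111 matches 0xxxxxxx → 1-byte sequence.
Byte 1: 0x37 = 00110111, payload 0110111 (7 bits).
Concatenate: 0110111 = 0x37 (7 bits → U+0037).

U+0037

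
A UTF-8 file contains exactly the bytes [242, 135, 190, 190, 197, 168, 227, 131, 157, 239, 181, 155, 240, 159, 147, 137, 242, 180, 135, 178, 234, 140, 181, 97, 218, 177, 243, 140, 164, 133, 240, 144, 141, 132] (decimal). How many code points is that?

Byte at offset 0: 0xF2 = 11110010 → 4-byte char (#1). Advance 4.
Byte at offset 4: 0xC5 = 11000101 → 2-byte char (#2). Advance 2.
Byte at offset 6: 0xE3 = 11100011 → 3-byte char (#3). Advance 3.
Byte at offset 9: 0xEF = 11101111 → 3-byte char (#4). Advance 3.
Byte at offset 12: 0xF0 = 11110000 → 4-byte char (#5). Advance 4.
Byte at offset 16: 0xF2 = 11110010 → 4-byte char (#6). Advance 4.
Byte at offset 20: 0xEA = 11101010 → 3-byte char (#7). Advance 3.
Byte at offset 23: 0x61 = 01100001 → 1-byte char (#8). Advance 1.
Byte at offset 24: 0xDA = 11011010 → 2-byte char (#9). Advance 2.
Byte at offset 26: 0xF3 = 11110011 → 4-byte char (#10). Advance 4.
Byte at offset 30: 0xF0 = 11110000 → 4-byte char (#11). Advance 4.
Reached end at offset 34 after 11 code points.

11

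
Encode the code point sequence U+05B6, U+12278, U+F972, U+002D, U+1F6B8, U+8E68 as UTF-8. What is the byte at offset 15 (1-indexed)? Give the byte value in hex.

1-indexed offset 15 is 0-indexed offset 14.
U+05B6 → 2-byte form D6 B6 at offsets 0–1.
U+12278 → 4-byte form F0 92 89 B8 at offsets 2–5.
U+F972 → 3-byte form EF A5 B2 at offsets 6–8.
U+002D → 1-byte form 2D at offsets 9–9.
U+1F6B8 → 4-byte form F0 9F 9A B8 at offsets 10–13.
U+8E68 → 3-byte form E8 B9 A8 at offsets 14–16.
Offset 14 falls in char 6's range; it's byte 1 of E8 B9 A8 = 0xE8.

0xE8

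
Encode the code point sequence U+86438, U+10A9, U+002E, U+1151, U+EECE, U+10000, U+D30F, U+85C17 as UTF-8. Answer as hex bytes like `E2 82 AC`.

F2 86 90 B8 E1 82 A9 2E E1 85 91 EE BB 8E F0 90 80 80 ED 8C 8F F2 85 B0 97

U+86438: 4-byte form → F2 86 90 B8.
U+10A9: 3-byte form → E1 82 A9.
U+002E: 1-byte form → 2E.
U+1151: 3-byte form → E1 85 91.
U+EECE: 3-byte form → EE BB 8E.
U+10000: 4-byte form → F0 90 80 80.
U+D30F: 3-byte form → ED 8C 8F.
U+85C17: 4-byte form → F2 85 B0 97.
Concatenated (25 bytes): F2 86 90 B8 E1 82 A9 2E E1 85 91 EE BB 8E F0 90 80 80 ED 8C 8F F2 85 B0 97.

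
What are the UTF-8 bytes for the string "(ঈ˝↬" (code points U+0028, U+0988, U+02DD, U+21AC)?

U+0028: 1-byte form → 28.
U+0988: 3-byte form → E0 A6 88.
U+02DD: 2-byte form → CB 9D.
U+21AC: 3-byte form → E2 86 AC.
Concatenated (9 bytes): 28 E0 A6 88 CB 9D E2 86 AC.

28 E0 A6 88 CB 9D E2 86 AC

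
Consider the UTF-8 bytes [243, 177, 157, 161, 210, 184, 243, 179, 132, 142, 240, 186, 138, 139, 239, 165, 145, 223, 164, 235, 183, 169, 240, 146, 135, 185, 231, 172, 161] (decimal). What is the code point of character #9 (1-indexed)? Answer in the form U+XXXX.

U+7B21

Offset 0: leading byte 0xF3 = 11110011 → 4-byte char #1 = F3 B1 9D A1.
Offset 4: leading byte 0xD2 = 11010010 → 2-byte char #2 = D2 B8.
Offset 6: leading byte 0xF3 = 11110011 → 4-byte char #3 = F3 B3 84 8E.
Offset 10: leading byte 0xF0 = 11110000 → 4-byte char #4 = F0 BA 8A 8B.
Offset 14: leading byte 0xEF = 11101111 → 3-byte char #5 = EF A5 91.
Offset 17: leading byte 0xDF = 11011111 → 2-byte char #6 = DF A4.
Offset 19: leading byte 0xEB = 11101011 → 3-byte char #7 = EB B7 A9.
Offset 22: leading byte 0xF0 = 11110000 → 4-byte char #8 = F0 92 87 B9.
Offset 26: leading byte 0xE7 = 11100111 → 3-byte char #9 = E7 AC A1.
Leading byte 0xE7 = 11100111 matches 1110xxxx → 3-byte sequence.
Byte 1: 0xE7 = 11100111, payload 0111 (4 bits).
Byte 2: 0xAC = 10101100 (10xxxxxx ✓), payload 101100.
Byte 3: 0xA1 = 10100001 (10xxxxxx ✓), payload 100001.
Concatenate: 0111101100100001 = 0x7B21 (16 bits → U+7B21).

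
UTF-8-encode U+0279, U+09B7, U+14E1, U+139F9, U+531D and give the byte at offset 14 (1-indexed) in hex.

0x8C

1-indexed offset 14 is 0-indexed offset 13.
U+0279 → 2-byte form C9 B9 at offsets 0–1.
U+09B7 → 3-byte form E0 A6 B7 at offsets 2–4.
U+14E1 → 3-byte form E1 93 A1 at offsets 5–7.
U+139F9 → 4-byte form F0 93 A7 B9 at offsets 8–11.
U+531D → 3-byte form E5 8C 9D at offsets 12–14.
Offset 13 falls in char 5's range; it's byte 2 of E5 8C 9D = 0x8C.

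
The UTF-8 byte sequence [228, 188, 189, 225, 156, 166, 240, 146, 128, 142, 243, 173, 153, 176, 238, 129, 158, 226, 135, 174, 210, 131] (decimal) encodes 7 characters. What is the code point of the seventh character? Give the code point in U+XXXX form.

Offset 0: leading byte 0xE4 = 11100100 → 3-byte char #1 = E4 BC BD.
Offset 3: leading byte 0xE1 = 11100001 → 3-byte char #2 = E1 9C A6.
Offset 6: leading byte 0xF0 = 11110000 → 4-byte char #3 = F0 92 80 8E.
Offset 10: leading byte 0xF3 = 11110011 → 4-byte char #4 = F3 AD 99 B0.
Offset 14: leading byte 0xEE = 11101110 → 3-byte char #5 = EE 81 9E.
Offset 17: leading byte 0xE2 = 11100010 → 3-byte char #6 = E2 87 AE.
Offset 20: leading byte 0xD2 = 11010010 → 2-byte char #7 = D2 83.
Leading byte 0xD2 = 11010010 matches 110xxxxx → 2-byte sequence.
Byte 1: 0xD2 = 11010010, payload 10010 (5 bits).
Byte 2: 0x83 = 10000011 (10xxxxxx ✓), payload 000011.
Concatenate: 10010000011 = 0x483 (11 bits → U+0483).

U+0483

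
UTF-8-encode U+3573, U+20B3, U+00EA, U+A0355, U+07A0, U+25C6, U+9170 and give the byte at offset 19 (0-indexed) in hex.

0xB0

U+3573 → 3-byte form E3 95 B3 at offsets 0–2.
U+20B3 → 3-byte form E2 82 B3 at offsets 3–5.
U+00EA → 2-byte form C3 AA at offsets 6–7.
U+A0355 → 4-byte form F2 A0 8D 95 at offsets 8–11.
U+07A0 → 2-byte form DE A0 at offsets 12–13.
U+25C6 → 3-byte form E2 97 86 at offsets 14–16.
U+9170 → 3-byte form E9 85 B0 at offsets 17–19.
Offset 19 falls in char 7's range; it's byte 3 of E9 85 B0 = 0xB0.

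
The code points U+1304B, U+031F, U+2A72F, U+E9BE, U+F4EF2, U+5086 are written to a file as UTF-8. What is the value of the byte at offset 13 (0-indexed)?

0xF3

U+1304B → 4-byte form F0 93 81 8B at offsets 0–3.
U+031F → 2-byte form CC 9F at offsets 4–5.
U+2A72F → 4-byte form F0 AA 9C AF at offsets 6–9.
U+E9BE → 3-byte form EE A6 BE at offsets 10–12.
U+F4EF2 → 4-byte form F3 B4 BB B2 at offsets 13–16.
Offset 13 falls in char 5's range; it's byte 1 of F3 B4 BB B2 = 0xF3.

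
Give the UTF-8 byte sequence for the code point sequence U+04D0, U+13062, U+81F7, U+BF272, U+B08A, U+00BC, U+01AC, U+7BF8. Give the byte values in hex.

U+04D0: 2-byte form → D3 90.
U+13062: 4-byte form → F0 93 81 A2.
U+81F7: 3-byte form → E8 87 B7.
U+BF272: 4-byte form → F2 BF 89 B2.
U+B08A: 3-byte form → EB 82 8A.
U+00BC: 2-byte form → C2 BC.
U+01AC: 2-byte form → C6 AC.
U+7BF8: 3-byte form → E7 AF B8.
Concatenated (23 bytes): D3 90 F0 93 81 A2 E8 87 B7 F2 BF 89 B2 EB 82 8A C2 BC C6 AC E7 AF B8.

D3 90 F0 93 81 A2 E8 87 B7 F2 BF 89 B2 EB 82 8A C2 BC C6 AC E7 AF B8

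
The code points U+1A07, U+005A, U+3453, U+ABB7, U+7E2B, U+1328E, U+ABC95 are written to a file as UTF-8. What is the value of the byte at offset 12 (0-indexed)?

0xAB

U+1A07 → 3-byte form E1 A8 87 at offsets 0–2.
U+005A → 1-byte form 5A at offsets 3–3.
U+3453 → 3-byte form E3 91 93 at offsets 4–6.
U+ABB7 → 3-byte form EA AE B7 at offsets 7–9.
U+7E2B → 3-byte form E7 B8 AB at offsets 10–12.
Offset 12 falls in char 5's range; it's byte 3 of E7 B8 AB = 0xAB.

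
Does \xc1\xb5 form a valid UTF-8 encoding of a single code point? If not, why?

invalid (overlong encoding)

Leading byte 0xC1 = 11000001 → 2-byte form.
Continuation bytes all match 10xxxxxx. Payload decodes to 0x75.
But 0x75 < 0x80, the minimum for a 2-byte sequence — this is an overlong encoding.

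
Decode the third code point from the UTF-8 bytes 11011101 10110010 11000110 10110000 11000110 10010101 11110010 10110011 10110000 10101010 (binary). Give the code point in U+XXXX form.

U+0195

Offset 0: leading byte 0xDD = 11011101 → 2-byte char #1 = DD B2.
Offset 2: leading byte 0xC6 = 11000110 → 2-byte char #2 = C6 B0.
Offset 4: leading byte 0xC6 = 11000110 → 2-byte char #3 = C6 95.
Leading byte 0xC6 = 11000110 matches 110xxxxx → 2-byte sequence.
Byte 1: 0xC6 = 11000110, payload 00110 (5 bits).
Byte 2: 0x95 = 10010101 (10xxxxxx ✓), payload 010101.
Concatenate: 00110010101 = 0x195 (11 bits → U+0195).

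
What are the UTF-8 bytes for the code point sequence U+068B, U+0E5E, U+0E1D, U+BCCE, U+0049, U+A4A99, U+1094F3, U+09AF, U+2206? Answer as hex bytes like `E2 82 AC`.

U+068B: 2-byte form → DA 8B.
U+0E5E: 3-byte form → E0 B9 9E.
U+0E1D: 3-byte form → E0 B8 9D.
U+BCCE: 3-byte form → EB B3 8E.
U+0049: 1-byte form → 49.
U+A4A99: 4-byte form → F2 A4 AA 99.
U+1094F3: 4-byte form → F4 89 93 B3.
U+09AF: 3-byte form → E0 A6 AF.
U+2206: 3-byte form → E2 88 86.
Concatenated (26 bytes): DA 8B E0 B9 9E E0 B8 9D EB B3 8E 49 F2 A4 AA 99 F4 89 93 B3 E0 A6 AF E2 88 86.

DA 8B E0 B9 9E E0 B8 9D EB B3 8E 49 F2 A4 AA 99 F4 89 93 B3 E0 A6 AF E2 88 86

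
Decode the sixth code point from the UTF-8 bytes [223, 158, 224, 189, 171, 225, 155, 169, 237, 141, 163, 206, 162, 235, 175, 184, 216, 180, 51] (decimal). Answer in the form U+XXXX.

U+BBF8

Offset 0: leading byte 0xDF = 11011111 → 2-byte char #1 = DF 9E.
Offset 2: leading byte 0xE0 = 11100000 → 3-byte char #2 = E0 BD AB.
Offset 5: leading byte 0xE1 = 11100001 → 3-byte char #3 = E1 9B A9.
Offset 8: leading byte 0xED = 11101101 → 3-byte char #4 = ED 8D A3.
Offset 11: leading byte 0xCE = 11001110 → 2-byte char #5 = CE A2.
Offset 13: leading byte 0xEB = 11101011 → 3-byte char #6 = EB AF B8.
Leading byte 0xEB = 11101011 matches 1110xxxx → 3-byte sequence.
Byte 1: 0xEB = 11101011, payload 1011 (4 bits).
Byte 2: 0xAF = 10101111 (10xxxxxx ✓), payload 101111.
Byte 3: 0xB8 = 10111000 (10xxxxxx ✓), payload 111000.
Concatenate: 1011101111111000 = 0xBBF8 (16 bits → U+BBF8).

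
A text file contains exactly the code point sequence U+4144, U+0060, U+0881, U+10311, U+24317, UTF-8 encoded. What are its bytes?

E4 85 84 60 E0 A2 81 F0 90 8C 91 F0 A4 8C 97

U+4144: 3-byte form → E4 85 84.
U+0060: 1-byte form → 60.
U+0881: 3-byte form → E0 A2 81.
U+10311: 4-byte form → F0 90 8C 91.
U+24317: 4-byte form → F0 A4 8C 97.
Concatenated (15 bytes): E4 85 84 60 E0 A2 81 F0 90 8C 91 F0 A4 8C 97.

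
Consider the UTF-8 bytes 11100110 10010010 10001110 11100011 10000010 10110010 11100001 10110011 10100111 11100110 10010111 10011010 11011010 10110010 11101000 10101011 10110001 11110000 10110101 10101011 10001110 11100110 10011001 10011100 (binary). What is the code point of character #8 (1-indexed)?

Offset 0: leading byte 0xE6 = 11100110 → 3-byte char #1 = E6 92 8E.
Offset 3: leading byte 0xE3 = 11100011 → 3-byte char #2 = E3 82 B2.
Offset 6: leading byte 0xE1 = 11100001 → 3-byte char #3 = E1 B3 A7.
Offset 9: leading byte 0xE6 = 11100110 → 3-byte char #4 = E6 97 9A.
Offset 12: leading byte 0xDA = 11011010 → 2-byte char #5 = DA B2.
Offset 14: leading byte 0xE8 = 11101000 → 3-byte char #6 = E8 AB B1.
Offset 17: leading byte 0xF0 = 11110000 → 4-byte char #7 = F0 B5 AB 8E.
Offset 21: leading byte 0xE6 = 11100110 → 3-byte char #8 = E6 99 9C.
Leading byte 0xE6 = 11100110 matches 1110xxxx → 3-byte sequence.
Byte 1: 0xE6 = 11100110, payload 0110 (4 bits).
Byte 2: 0x99 = 10011001 (10xxxxxx ✓), payload 011001.
Byte 3: 0x9C = 10011100 (10xxxxxx ✓), payload 011100.
Concatenate: 0110011001011100 = 0x665C (16 bits → U+665C).

U+665C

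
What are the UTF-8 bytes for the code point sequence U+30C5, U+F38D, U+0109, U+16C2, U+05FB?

U+30C5: 3-byte form → E3 83 85.
U+F38D: 3-byte form → EF 8E 8D.
U+0109: 2-byte form → C4 89.
U+16C2: 3-byte form → E1 9B 82.
U+05FB: 2-byte form → D7 BB.
Concatenated (13 bytes): E3 83 85 EF 8E 8D C4 89 E1 9B 82 D7 BB.

E3 83 85 EF 8E 8D C4 89 E1 9B 82 D7 BB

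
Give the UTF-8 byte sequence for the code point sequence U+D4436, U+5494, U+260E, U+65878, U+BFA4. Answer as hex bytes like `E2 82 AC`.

U+D4436: 4-byte form → F3 94 90 B6.
U+5494: 3-byte form → E5 92 94.
U+260E: 3-byte form → E2 98 8E.
U+65878: 4-byte form → F1 A5 A1 B8.
U+BFA4: 3-byte form → EB BE A4.
Concatenated (17 bytes): F3 94 90 B6 E5 92 94 E2 98 8E F1 A5 A1 B8 EB BE A4.

F3 94 90 B6 E5 92 94 E2 98 8E F1 A5 A1 B8 EB BE A4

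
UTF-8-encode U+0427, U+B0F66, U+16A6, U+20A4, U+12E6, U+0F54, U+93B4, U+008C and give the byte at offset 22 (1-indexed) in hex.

0xC2

1-indexed offset 22 is 0-indexed offset 21.
U+0427 → 2-byte form D0 A7 at offsets 0–1.
U+B0F66 → 4-byte form F2 B0 BD A6 at offsets 2–5.
U+16A6 → 3-byte form E1 9A A6 at offsets 6–8.
U+20A4 → 3-byte form E2 82 A4 at offsets 9–11.
U+12E6 → 3-byte form E1 8B A6 at offsets 12–14.
U+0F54 → 3-byte form E0 BD 94 at offsets 15–17.
U+93B4 → 3-byte form E9 8E B4 at offsets 18–20.
U+008C → 2-byte form C2 8C at offsets 21–22.
Offset 21 falls in char 8's range; it's byte 1 of C2 8C = 0xC2.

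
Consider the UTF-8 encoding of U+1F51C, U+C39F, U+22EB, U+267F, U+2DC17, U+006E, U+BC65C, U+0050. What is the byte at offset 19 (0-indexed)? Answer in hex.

U+1F51C → 4-byte form F0 9F 94 9C at offsets 0–3.
U+C39F → 3-byte form EC 8E 9F at offsets 4–6.
U+22EB → 3-byte form E2 8B AB at offsets 7–9.
U+267F → 3-byte form E2 99 BF at offsets 10–12.
U+2DC17 → 4-byte form F0 AD B0 97 at offsets 13–16.
U+006E → 1-byte form 6E at offsets 17–17.
U+BC65C → 4-byte form F2 BC 99 9C at offsets 18–21.
Offset 19 falls in char 7's range; it's byte 2 of F2 BC 99 9C = 0xBC.

0xBC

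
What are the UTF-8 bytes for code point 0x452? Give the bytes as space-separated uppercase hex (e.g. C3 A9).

D1 92

U+0452 = 0x452 = 1106 decimal. In range U+0080–U+07FF → 2-byte form: 110xxxxx 10xxxxxx.
Binary (11 bits): 10001010010.
Split 5+6: 10001 | 010010.
Byte 1: 11010001 = 0xD1.
Byte 2: 10010010 = 0x92.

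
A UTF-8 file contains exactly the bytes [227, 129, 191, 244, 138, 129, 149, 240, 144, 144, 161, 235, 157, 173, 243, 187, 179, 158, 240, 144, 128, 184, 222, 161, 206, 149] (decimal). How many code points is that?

Byte at offset 0: 0xE3 = 11100011 → 3-byte char (#1). Advance 3.
Byte at offset 3: 0xF4 = 11110100 → 4-byte char (#2). Advance 4.
Byte at offset 7: 0xF0 = 11110000 → 4-byte char (#3). Advance 4.
Byte at offset 11: 0xEB = 11101011 → 3-byte char (#4). Advance 3.
Byte at offset 14: 0xF3 = 11110011 → 4-byte char (#5). Advance 4.
Byte at offset 18: 0xF0 = 11110000 → 4-byte char (#6). Advance 4.
Byte at offset 22: 0xDE = 11011110 → 2-byte char (#7). Advance 2.
Byte at offset 24: 0xCE = 11001110 → 2-byte char (#8). Advance 2.
Reached end at offset 26 after 8 code points.

8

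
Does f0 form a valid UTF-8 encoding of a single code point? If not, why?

Leading byte 0xF0 = 11110000 → 4-byte form, but only 1 byte is present.

invalid (sequence truncated)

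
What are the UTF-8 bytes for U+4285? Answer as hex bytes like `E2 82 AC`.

E4 8A 85

U+4285 = 0x4285 = 17029 decimal. In range U+0800–U+FFFF → 3-byte form: 1110xxxx 10xxxxxx 10xxxxxx.
Binary (16 bits): 0100001010000101.
Split 4+6+6: 0100 | 001010 | 000101.
Byte 1: 11100100 = 0xE4.
Byte 2: 10001010 = 0x8A.
Byte 3: 10000101 = 0x85.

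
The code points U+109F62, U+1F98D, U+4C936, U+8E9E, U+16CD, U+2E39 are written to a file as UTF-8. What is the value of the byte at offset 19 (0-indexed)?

U+109F62 → 4-byte form F4 89 BD A2 at offsets 0–3.
U+1F98D → 4-byte form F0 9F A6 8D at offsets 4–7.
U+4C936 → 4-byte form F1 8C A4 B6 at offsets 8–11.
U+8E9E → 3-byte form E8 BA 9E at offsets 12–14.
U+16CD → 3-byte form E1 9B 8D at offsets 15–17.
U+2E39 → 3-byte form E2 B8 B9 at offsets 18–20.
Offset 19 falls in char 6's range; it's byte 2 of E2 B8 B9 = 0xB8.

0xB8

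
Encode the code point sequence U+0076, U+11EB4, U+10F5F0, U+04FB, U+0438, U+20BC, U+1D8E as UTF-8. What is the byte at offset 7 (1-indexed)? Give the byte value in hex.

0x8F

1-indexed offset 7 is 0-indexed offset 6.
U+0076 → 1-byte form 76 at offsets 0–0.
U+11EB4 → 4-byte form F0 91 BA B4 at offsets 1–4.
U+10F5F0 → 4-byte form F4 8F 97 B0 at offsets 5–8.
Offset 6 falls in char 3's range; it's byte 2 of F4 8F 97 B0 = 0x8F.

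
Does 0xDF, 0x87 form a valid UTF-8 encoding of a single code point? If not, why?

Leading byte 0xDF = 11011111 → 2-byte form.
Continuation bytes 0x87=10000111 all match 10xxxxxx.
Decoded value 0x7C7 is ≥ 0x80 (shortest form) and not a surrogate.

valid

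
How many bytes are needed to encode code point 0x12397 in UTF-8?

U+12397 = 0x12397. UTF-8 uses 1 byte below 0x80, 2 below 0x800, 3 below 0x10000, 4 up to 0x10FFFF. 0x12397 is in U+10000–U+10FFFF → 4 bytes.

4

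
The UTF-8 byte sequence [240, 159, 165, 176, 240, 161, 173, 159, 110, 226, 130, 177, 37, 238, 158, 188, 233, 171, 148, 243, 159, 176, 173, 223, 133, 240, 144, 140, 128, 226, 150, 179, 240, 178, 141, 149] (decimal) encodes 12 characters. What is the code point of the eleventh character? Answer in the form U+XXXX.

Offset 0: leading byte 0xF0 = 11110000 → 4-byte char #1 = F0 9F A5 B0.
Offset 4: leading byte 0xF0 = 11110000 → 4-byte char #2 = F0 A1 AD 9F.
Offset 8: leading byte 0x6E = 01101110 → 1-byte char #3 = 6E.
Offset 9: leading byte 0xE2 = 11100010 → 3-byte char #4 = E2 82 B1.
Offset 12: leading byte 0x25 = 00100101 → 1-byte char #5 = 25.
Offset 13: leading byte 0xEE = 11101110 → 3-byte char #6 = EE 9E BC.
Offset 16: leading byte 0xE9 = 11101001 → 3-byte char #7 = E9 AB 94.
Offset 19: leading byte 0xF3 = 11110011 → 4-byte char #8 = F3 9F B0 AD.
Offset 23: leading byte 0xDF = 11011111 → 2-byte char #9 = DF 85.
Offset 25: leading byte 0xF0 = 11110000 → 4-byte char #10 = F0 90 8C 80.
Offset 29: leading byte 0xE2 = 11100010 → 3-byte char #11 = E2 96 B3.
Leading byte 0xE2 = 11100010 matches 1110xxxx → 3-byte sequence.
Byte 1: 0xE2 = 11100010, payload 0010 (4 bits).
Byte 2: 0x96 = 10010110 (10xxxxxx ✓), payload 010110.
Byte 3: 0xB3 = 10110011 (10xxxxxx ✓), payload 110011.
Concatenate: 0010010110110011 = 0x25B3 (16 bits → U+25B3).

U+25B3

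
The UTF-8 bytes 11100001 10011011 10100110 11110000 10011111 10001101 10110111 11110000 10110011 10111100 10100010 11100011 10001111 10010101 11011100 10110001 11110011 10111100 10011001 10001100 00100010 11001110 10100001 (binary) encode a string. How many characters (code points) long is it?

Byte at offset 0: 0xE1 = 11100001 → 3-byte char (#1). Advance 3.
Byte at offset 3: 0xF0 = 11110000 → 4-byte char (#2). Advance 4.
Byte at offset 7: 0xF0 = 11110000 → 4-byte char (#3). Advance 4.
Byte at offset 11: 0xE3 = 11100011 → 3-byte char (#4). Advance 3.
Byte at offset 14: 0xDC = 11011100 → 2-byte char (#5). Advance 2.
Byte at offset 16: 0xF3 = 11110011 → 4-byte char (#6). Advance 4.
Byte at offset 20: 0x22 = 00100010 → 1-byte char (#7). Advance 1.
Byte at offset 21: 0xCE = 11001110 → 2-byte char (#8). Advance 2.
Reached end at offset 23 after 8 code points.

8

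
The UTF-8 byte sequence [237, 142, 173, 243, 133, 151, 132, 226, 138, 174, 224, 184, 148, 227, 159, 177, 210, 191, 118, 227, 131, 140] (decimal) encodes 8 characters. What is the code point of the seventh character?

Offset 0: leading byte 0xED = 11101101 → 3-byte char #1 = ED 8E AD.
Offset 3: leading byte 0xF3 = 11110011 → 4-byte char #2 = F3 85 97 84.
Offset 7: leading byte 0xE2 = 11100010 → 3-byte char #3 = E2 8A AE.
Offset 10: leading byte 0xE0 = 11100000 → 3-byte char #4 = E0 B8 94.
Offset 13: leading byte 0xE3 = 11100011 → 3-byte char #5 = E3 9F B1.
Offset 16: leading byte 0xD2 = 11010010 → 2-byte char #6 = D2 BF.
Offset 18: leading byte 0x76 = 01110110 → 1-byte char #7 = 76.
Leading byte 0x76 = 01110110 matches 0xxxxxxx → 1-byte sequence.
Byte 1: 0x76 = 01110110, payload 1110110 (7 bits).
Concatenate: 1110110 = 0x76 (7 bits → U+0076).

U+0076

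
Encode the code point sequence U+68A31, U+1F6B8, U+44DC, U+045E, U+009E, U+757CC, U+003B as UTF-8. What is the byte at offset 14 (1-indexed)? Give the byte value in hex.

0xC2

1-indexed offset 14 is 0-indexed offset 13.
U+68A31 → 4-byte form F1 A8 A8 B1 at offsets 0–3.
U+1F6B8 → 4-byte form F0 9F 9A B8 at offsets 4–7.
U+44DC → 3-byte form E4 93 9C at offsets 8–10.
U+045E → 2-byte form D1 9E at offsets 11–12.
U+009E → 2-byte form C2 9E at offsets 13–14.
Offset 13 falls in char 5's range; it's byte 1 of C2 9E = 0xC2.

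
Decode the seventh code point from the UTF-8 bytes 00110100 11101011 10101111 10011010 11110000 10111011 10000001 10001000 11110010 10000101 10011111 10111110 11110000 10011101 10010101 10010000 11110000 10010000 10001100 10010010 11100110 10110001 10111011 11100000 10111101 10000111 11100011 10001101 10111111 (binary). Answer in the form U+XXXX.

Offset 0: leading byte 0x34 = 00110100 → 1-byte char #1 = 34.
Offset 1: leading byte 0xEB = 11101011 → 3-byte char #2 = EB AF 9A.
Offset 4: leading byte 0xF0 = 11110000 → 4-byte char #3 = F0 BB 81 88.
Offset 8: leading byte 0xF2 = 11110010 → 4-byte char #4 = F2 85 9F BE.
Offset 12: leading byte 0xF0 = 11110000 → 4-byte char #5 = F0 9D 95 90.
Offset 16: leading byte 0xF0 = 11110000 → 4-byte char #6 = F0 90 8C 92.
Offset 20: leading byte 0xE6 = 11100110 → 3-byte char #7 = E6 B1 BB.
Leading byte 0xE6 = 11100110 matches 1110xxxx → 3-byte sequence.
Byte 1: 0xE6 = 11100110, payload 0110 (4 bits).
Byte 2: 0xB1 = 10110001 (10xxxxxx ✓), payload 110001.
Byte 3: 0xBB = 10111011 (10xxxxxx ✓), payload 111011.
Concatenate: 0110110001111011 = 0x6C7B (16 bits → U+6C7B).

U+6C7B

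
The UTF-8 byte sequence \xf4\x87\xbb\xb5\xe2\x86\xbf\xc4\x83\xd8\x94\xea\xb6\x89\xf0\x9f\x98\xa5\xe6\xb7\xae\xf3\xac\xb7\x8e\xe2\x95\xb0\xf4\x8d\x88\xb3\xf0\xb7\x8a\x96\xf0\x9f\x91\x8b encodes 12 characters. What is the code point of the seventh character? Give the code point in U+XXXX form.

Offset 0: leading byte 0xF4 = 11110100 → 4-byte char #1 = F4 87 BB B5.
Offset 4: leading byte 0xE2 = 11100010 → 3-byte char #2 = E2 86 BF.
Offset 7: leading byte 0xC4 = 11000100 → 2-byte char #3 = C4 83.
Offset 9: leading byte 0xD8 = 11011000 → 2-byte char #4 = D8 94.
Offset 11: leading byte 0xEA = 11101010 → 3-byte char #5 = EA B6 89.
Offset 14: leading byte 0xF0 = 11110000 → 4-byte char #6 = F0 9F 98 A5.
Offset 18: leading byte 0xE6 = 11100110 → 3-byte char #7 = E6 B7 AE.
Leading byte 0xE6 = 11100110 matches 1110xxxx → 3-byte sequence.
Byte 1: 0xE6 = 11100110, payload 0110 (4 bits).
Byte 2: 0xB7 = 10110111 (10xxxxxx ✓), payload 110111.
Byte 3: 0xAE = 10101110 (10xxxxxx ✓), payload 101110.
Concatenate: 0110110111101110 = 0x6DEE (16 bits → U+6DEE).

U+6DEE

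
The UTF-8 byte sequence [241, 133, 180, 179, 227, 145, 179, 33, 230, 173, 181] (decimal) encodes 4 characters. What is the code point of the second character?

Offset 0: leading byte 0xF1 = 11110001 → 4-byte char #1 = F1 85 B4 B3.
Offset 4: leading byte 0xE3 = 11100011 → 3-byte char #2 = E3 91 B3.
Leading byte 0xE3 = 11100011 matches 1110xxxx → 3-byte sequence.
Byte 1: 0xE3 = 11100011, payload 0011 (4 bits).
Byte 2: 0x91 = 10010001 (10xxxxxx ✓), payload 010001.
Byte 3: 0xB3 = 10110011 (10xxxxxx ✓), payload 110011.
Concatenate: 0011010001110011 = 0x3473 (16 bits → U+3473).

U+3473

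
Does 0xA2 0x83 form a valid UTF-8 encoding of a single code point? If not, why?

Byte 0xA2 = 10100010 has the form 10xxxxxx — a continuation byte — but there is no preceding leading byte.

invalid (continuation byte with no leading byte)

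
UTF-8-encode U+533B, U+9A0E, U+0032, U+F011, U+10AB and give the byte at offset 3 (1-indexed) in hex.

0xBB

1-indexed offset 3 is 0-indexed offset 2.
U+533B → 3-byte form E5 8C BB at offsets 0–2.
Offset 2 falls in char 1's range; it's byte 3 of E5 8C BB = 0xBB.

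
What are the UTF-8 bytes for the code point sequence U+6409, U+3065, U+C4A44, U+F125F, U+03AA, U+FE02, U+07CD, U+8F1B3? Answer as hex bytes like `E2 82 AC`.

E6 90 89 E3 81 A5 F3 84 A9 84 F3 B1 89 9F CE AA EF B8 82 DF 8D F2 8F 86 B3

U+6409: 3-byte form → E6 90 89.
U+3065: 3-byte form → E3 81 A5.
U+C4A44: 4-byte form → F3 84 A9 84.
U+F125F: 4-byte form → F3 B1 89 9F.
U+03AA: 2-byte form → CE AA.
U+FE02: 3-byte form → EF B8 82.
U+07CD: 2-byte form → DF 8D.
U+8F1B3: 4-byte form → F2 8F 86 B3.
Concatenated (25 bytes): E6 90 89 E3 81 A5 F3 84 A9 84 F3 B1 89 9F CE AA EF B8 82 DF 8D F2 8F 86 B3.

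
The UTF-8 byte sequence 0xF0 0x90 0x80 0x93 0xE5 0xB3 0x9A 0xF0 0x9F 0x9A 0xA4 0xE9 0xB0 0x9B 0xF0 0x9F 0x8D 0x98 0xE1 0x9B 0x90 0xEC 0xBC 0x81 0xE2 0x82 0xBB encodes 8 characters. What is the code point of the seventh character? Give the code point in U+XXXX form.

U+CF01

Offset 0: leading byte 0xF0 = 11110000 → 4-byte char #1 = F0 90 80 93.
Offset 4: leading byte 0xE5 = 11100101 → 3-byte char #2 = E5 B3 9A.
Offset 7: leading byte 0xF0 = 11110000 → 4-byte char #3 = F0 9F 9A A4.
Offset 11: leading byte 0xE9 = 11101001 → 3-byte char #4 = E9 B0 9B.
Offset 14: leading byte 0xF0 = 11110000 → 4-byte char #5 = F0 9F 8D 98.
Offset 18: leading byte 0xE1 = 11100001 → 3-byte char #6 = E1 9B 90.
Offset 21: leading byte 0xEC = 11101100 → 3-byte char #7 = EC BC 81.
Leading byte 0xEC = 11101100 matches 1110xxxx → 3-byte sequence.
Byte 1: 0xEC = 11101100, payload 1100 (4 bits).
Byte 2: 0xBC = 10111100 (10xxxxxx ✓), payload 111100.
Byte 3: 0x81 = 10000001 (10xxxxxx ✓), payload 000001.
Concatenate: 1100111100000001 = 0xCF01 (16 bits → U+CF01).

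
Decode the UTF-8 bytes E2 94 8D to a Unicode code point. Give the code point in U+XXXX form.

Leading byte 0xE2 = 11100010 matches 1110xxxx → 3-byte sequence.
Byte 1: 0xE2 = 11100010, payload 0010 (4 bits).
Byte 2: 0x94 = 10010100 (10xxxxxx ✓), payload 010100.
Byte 3: 0x8D = 10001101 (10xxxxxx ✓), payload 001101.
Concatenate: 0010010100001101 = 0x250D (16 bits → U+250D).

U+250D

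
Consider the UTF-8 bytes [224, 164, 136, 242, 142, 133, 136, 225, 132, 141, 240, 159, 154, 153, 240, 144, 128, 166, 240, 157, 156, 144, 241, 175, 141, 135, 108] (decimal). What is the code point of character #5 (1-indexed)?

Offset 0: leading byte 0xE0 = 11100000 → 3-byte char #1 = E0 A4 88.
Offset 3: leading byte 0xF2 = 11110010 → 4-byte char #2 = F2 8E 85 88.
Offset 7: leading byte 0xE1 = 11100001 → 3-byte char #3 = E1 84 8D.
Offset 10: leading byte 0xF0 = 11110000 → 4-byte char #4 = F0 9F 9A 99.
Offset 14: leading byte 0xF0 = 11110000 → 4-byte char #5 = F0 90 80 A6.
Leading byte 0xF0 = 11110000 matches 11110xxx → 4-byte sequence.
Byte 1: 0xF0 = 11110000, payload 000 (3 bits).
Byte 2: 0x90 = 10010000 (10xxxxxx ✓), payload 010000.
Byte 3: 0x80 = 10000000 (10xxxxxx ✓), payload 000000.
Byte 4: 0xA6 = 10100110 (10xxxxxx ✓), payload 100110.
Concatenate: 000010000000000100110 = 0x10026 (21 bits → U+10026).

U+10026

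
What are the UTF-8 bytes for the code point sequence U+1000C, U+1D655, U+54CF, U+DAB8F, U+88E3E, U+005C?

U+1000C: 4-byte form → F0 90 80 8C.
U+1D655: 4-byte form → F0 9D 99 95.
U+54CF: 3-byte form → E5 93 8F.
U+DAB8F: 4-byte form → F3 9A AE 8F.
U+88E3E: 4-byte form → F2 88 B8 BE.
U+005C: 1-byte form → 5C.
Concatenated (20 bytes): F0 90 80 8C F0 9D 99 95 E5 93 8F F3 9A AE 8F F2 88 B8 BE 5C.

F0 90 80 8C F0 9D 99 95 E5 93 8F F3 9A AE 8F F2 88 B8 BE 5C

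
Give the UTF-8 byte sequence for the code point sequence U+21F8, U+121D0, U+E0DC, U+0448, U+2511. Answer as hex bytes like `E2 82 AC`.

E2 87 B8 F0 92 87 90 EE 83 9C D1 88 E2 94 91

U+21F8: 3-byte form → E2 87 B8.
U+121D0: 4-byte form → F0 92 87 90.
U+E0DC: 3-byte form → EE 83 9C.
U+0448: 2-byte form → D1 88.
U+2511: 3-byte form → E2 94 91.
Concatenated (15 bytes): E2 87 B8 F0 92 87 90 EE 83 9C D1 88 E2 94 91.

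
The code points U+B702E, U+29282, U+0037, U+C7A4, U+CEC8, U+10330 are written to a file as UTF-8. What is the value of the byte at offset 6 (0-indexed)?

0x8A

U+B702E → 4-byte form F2 B7 80 AE at offsets 0–3.
U+29282 → 4-byte form F0 A9 8A 82 at offsets 4–7.
Offset 6 falls in char 2's range; it's byte 3 of F0 A9 8A 82 = 0x8A.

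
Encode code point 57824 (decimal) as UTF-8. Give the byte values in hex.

EE 87 A0

U+E1E0 = 0xE1E0 = 57824 decimal. In range U+0800–U+FFFF → 3-byte form: 1110xxxx 10xxxxxx 10xxxxxx.
Binary (16 bits): 1110000111100000.
Split 4+6+6: 1110 | 000111 | 100000.
Byte 1: 11101110 = 0xEE.
Byte 2: 10000111 = 0x87.
Byte 3: 10100000 = 0xA0.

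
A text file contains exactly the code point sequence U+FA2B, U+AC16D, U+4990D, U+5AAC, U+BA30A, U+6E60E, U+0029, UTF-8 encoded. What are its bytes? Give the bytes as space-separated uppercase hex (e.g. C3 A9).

U+FA2B: 3-byte form → EF A8 AB.
U+AC16D: 4-byte form → F2 AC 85 AD.
U+4990D: 4-byte form → F1 89 A4 8D.
U+5AAC: 3-byte form → E5 AA AC.
U+BA30A: 4-byte form → F2 BA 8C 8A.
U+6E60E: 4-byte form → F1 AE 98 8E.
U+0029: 1-byte form → 29.
Concatenated (23 bytes): EF A8 AB F2 AC 85 AD F1 89 A4 8D E5 AA AC F2 BA 8C 8A F1 AE 98 8E 29.

EF A8 AB F2 AC 85 AD F1 89 A4 8D E5 AA AC F2 BA 8C 8A F1 AE 98 8E 29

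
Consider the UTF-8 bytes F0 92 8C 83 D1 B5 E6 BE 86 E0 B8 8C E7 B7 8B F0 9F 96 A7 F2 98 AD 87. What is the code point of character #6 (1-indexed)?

U+1F5A7

Offset 0: leading byte 0xF0 = 11110000 → 4-byte char #1 = F0 92 8C 83.
Offset 4: leading byte 0xD1 = 11010001 → 2-byte char #2 = D1 B5.
Offset 6: leading byte 0xE6 = 11100110 → 3-byte char #3 = E6 BE 86.
Offset 9: leading byte 0xE0 = 11100000 → 3-byte char #4 = E0 B8 8C.
Offset 12: leading byte 0xE7 = 11100111 → 3-byte char #5 = E7 B7 8B.
Offset 15: leading byte 0xF0 = 11110000 → 4-byte char #6 = F0 9F 96 A7.
Leading byte 0xF0 = 11110000 matches 11110xxx → 4-byte sequence.
Byte 1: 0xF0 = 11110000, payload 000 (3 bits).
Byte 2: 0x9F = 10011111 (10xxxxxx ✓), payload 011111.
Byte 3: 0x96 = 10010110 (10xxxxxx ✓), payload 010110.
Byte 4: 0xA7 = 10100111 (10xxxxxx ✓), payload 100111.
Concatenate: 000011111010110100111 = 0x1F5A7 (21 bits → U+1F5A7).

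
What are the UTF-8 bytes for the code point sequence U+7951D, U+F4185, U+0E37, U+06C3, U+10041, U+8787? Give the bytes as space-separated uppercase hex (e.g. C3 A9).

U+7951D: 4-byte form → F1 B9 94 9D.
U+F4185: 4-byte form → F3 B4 86 85.
U+0E37: 3-byte form → E0 B8 B7.
U+06C3: 2-byte form → DB 83.
U+10041: 4-byte form → F0 90 81 81.
U+8787: 3-byte form → E8 9E 87.
Concatenated (20 bytes): F1 B9 94 9D F3 B4 86 85 E0 B8 B7 DB 83 F0 90 81 81 E8 9E 87.

F1 B9 94 9D F3 B4 86 85 E0 B8 B7 DB 83 F0 90 81 81 E8 9E 87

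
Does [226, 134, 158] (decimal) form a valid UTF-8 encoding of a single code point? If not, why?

valid

Leading byte 0xE2 = 11100010 → 3-byte form.
Continuation bytes 0x86=10000110, 0x9E=10011110 all match 10xxxxxx.
Decoded value 0x219E is ≥ 0x800 (shortest form) and not a surrogate.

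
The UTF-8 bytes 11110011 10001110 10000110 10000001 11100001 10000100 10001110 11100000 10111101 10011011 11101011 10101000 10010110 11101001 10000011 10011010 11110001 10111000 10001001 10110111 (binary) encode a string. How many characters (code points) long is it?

6

Byte at offset 0: 0xF3 = 11110011 → 4-byte char (#1). Advance 4.
Byte at offset 4: 0xE1 = 11100001 → 3-byte char (#2). Advance 3.
Byte at offset 7: 0xE0 = 11100000 → 3-byte char (#3). Advance 3.
Byte at offset 10: 0xEB = 11101011 → 3-byte char (#4). Advance 3.
Byte at offset 13: 0xE9 = 11101001 → 3-byte char (#5). Advance 3.
Byte at offset 16: 0xF1 = 11110001 → 4-byte char (#6). Advance 4.
Reached end at offset 20 after 6 code points.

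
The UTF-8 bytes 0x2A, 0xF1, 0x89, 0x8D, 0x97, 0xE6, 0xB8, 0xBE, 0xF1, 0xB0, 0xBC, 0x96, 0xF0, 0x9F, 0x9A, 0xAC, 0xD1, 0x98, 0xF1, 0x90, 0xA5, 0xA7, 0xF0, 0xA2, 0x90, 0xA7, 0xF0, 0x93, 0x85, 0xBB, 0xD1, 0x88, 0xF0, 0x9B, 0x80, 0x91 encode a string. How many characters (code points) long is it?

11

Byte at offset 0: 0x2A = 00101010 → 1-byte char (#1). Advance 1.
Byte at offset 1: 0xF1 = 11110001 → 4-byte char (#2). Advance 4.
Byte at offset 5: 0xE6 = 11100110 → 3-byte char (#3). Advance 3.
Byte at offset 8: 0xF1 = 11110001 → 4-byte char (#4). Advance 4.
Byte at offset 12: 0xF0 = 11110000 → 4-byte char (#5). Advance 4.
Byte at offset 16: 0xD1 = 11010001 → 2-byte char (#6). Advance 2.
Byte at offset 18: 0xF1 = 11110001 → 4-byte char (#7). Advance 4.
Byte at offset 22: 0xF0 = 11110000 → 4-byte char (#8). Advance 4.
Byte at offset 26: 0xF0 = 11110000 → 4-byte char (#9). Advance 4.
Byte at offset 30: 0xD1 = 11010001 → 2-byte char (#10). Advance 2.
Byte at offset 32: 0xF0 = 11110000 → 4-byte char (#11). Advance 4.
Reached end at offset 36 after 11 code points.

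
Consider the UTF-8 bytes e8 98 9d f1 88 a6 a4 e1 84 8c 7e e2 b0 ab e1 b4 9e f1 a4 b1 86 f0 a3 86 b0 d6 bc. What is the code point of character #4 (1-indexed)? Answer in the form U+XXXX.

U+007E

Offset 0: leading byte 0xE8 = 11101000 → 3-byte char #1 = E8 98 9D.
Offset 3: leading byte 0xF1 = 11110001 → 4-byte char #2 = F1 88 A6 A4.
Offset 7: leading byte 0xE1 = 11100001 → 3-byte char #3 = E1 84 8C.
Offset 10: leading byte 0x7E = 01111110 → 1-byte char #4 = 7E.
Leading byte 0x7E = 01111110 matches 0xxxxxxx → 1-byte sequence.
Byte 1: 0x7E = 01111110, payload 1111110 (7 bits).
Concatenate: 1111110 = 0x7E (7 bits → U+007E).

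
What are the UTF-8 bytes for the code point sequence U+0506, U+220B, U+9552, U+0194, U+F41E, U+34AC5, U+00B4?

U+0506: 2-byte form → D4 86.
U+220B: 3-byte form → E2 88 8B.
U+9552: 3-byte form → E9 95 92.
U+0194: 2-byte form → C6 94.
U+F41E: 3-byte form → EF 90 9E.
U+34AC5: 4-byte form → F0 B4 AB 85.
U+00B4: 2-byte form → C2 B4.
Concatenated (19 bytes): D4 86 E2 88 8B E9 95 92 C6 94 EF 90 9E F0 B4 AB 85 C2 B4.

D4 86 E2 88 8B E9 95 92 C6 94 EF 90 9E F0 B4 AB 85 C2 B4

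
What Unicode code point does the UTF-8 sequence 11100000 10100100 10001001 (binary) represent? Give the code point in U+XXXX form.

U+0909

Leading byte 0xE0 = 11100000 matches 1110xxxx → 3-byte sequence.
Byte 1: 0xE0 = 11100000, payload 0000 (4 bits).
Byte 2: 0xA4 = 10100100 (10xxxxxx ✓), payload 100100.
Byte 3: 0x89 = 10001001 (10xxxxxx ✓), payload 001001.
Concatenate: 0000100100001001 = 0x909 (16 bits → U+0909).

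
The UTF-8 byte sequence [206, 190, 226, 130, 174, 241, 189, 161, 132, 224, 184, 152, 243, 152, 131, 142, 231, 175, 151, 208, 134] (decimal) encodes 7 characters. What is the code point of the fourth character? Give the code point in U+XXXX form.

Offset 0: leading byte 0xCE = 11001110 → 2-byte char #1 = CE BE.
Offset 2: leading byte 0xE2 = 11100010 → 3-byte char #2 = E2 82 AE.
Offset 5: leading byte 0xF1 = 11110001 → 4-byte char #3 = F1 BD A1 84.
Offset 9: leading byte 0xE0 = 11100000 → 3-byte char #4 = E0 B8 98.
Leading byte 0xE0 = 11100000 matches 1110xxxx → 3-byte sequence.
Byte 1: 0xE0 = 11100000, payload 0000 (4 bits).
Byte 2: 0xB8 = 10111000 (10xxxxxx ✓), payload 111000.
Byte 3: 0x98 = 10011000 (10xxxxxx ✓), payload 011000.
Concatenate: 0000111000011000 = 0xE18 (16 bits → U+0E18).

U+0E18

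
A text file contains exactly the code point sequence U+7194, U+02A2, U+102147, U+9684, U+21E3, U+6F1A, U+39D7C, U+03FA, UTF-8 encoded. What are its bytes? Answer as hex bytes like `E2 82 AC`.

E7 86 94 CA A2 F4 82 85 87 E9 9A 84 E2 87 A3 E6 BC 9A F0 B9 B5 BC CF BA

U+7194: 3-byte form → E7 86 94.
U+02A2: 2-byte form → CA A2.
U+102147: 4-byte form → F4 82 85 87.
U+9684: 3-byte form → E9 9A 84.
U+21E3: 3-byte form → E2 87 A3.
U+6F1A: 3-byte form → E6 BC 9A.
U+39D7C: 4-byte form → F0 B9 B5 BC.
U+03FA: 2-byte form → CF BA.
Concatenated (24 bytes): E7 86 94 CA A2 F4 82 85 87 E9 9A 84 E2 87 A3 E6 BC 9A F0 B9 B5 BC CF BA.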